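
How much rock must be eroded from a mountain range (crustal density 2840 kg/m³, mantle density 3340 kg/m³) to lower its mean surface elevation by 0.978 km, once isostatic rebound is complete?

Net drop Δ = e − u = e − e ρ_c/ρ_m = e (ρ_m − ρ_c)/ρ_m.
e = Δ ρ_m/(ρ_m − ρ_c) = 0.978 km × 3340/500 = 6.53 km.

6.53 km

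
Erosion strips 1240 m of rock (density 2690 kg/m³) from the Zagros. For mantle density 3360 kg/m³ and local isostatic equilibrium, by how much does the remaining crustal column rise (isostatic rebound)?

993 m

Unloading: uplift u = e ρ_c/ρ_m = 1240 m × 2690/3360 = 993 m.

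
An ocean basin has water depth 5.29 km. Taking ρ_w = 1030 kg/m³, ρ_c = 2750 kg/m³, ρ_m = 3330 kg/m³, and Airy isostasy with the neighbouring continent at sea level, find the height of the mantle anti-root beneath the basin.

Balancing pressure at the compensation depth: replacing crust with seawater at the top is compensated by replacing crust with mantle at the base: d (ρ_c − ρ_w) = a (ρ_m − ρ_c).
a = d (ρ_c − ρ_w)/(ρ_m − ρ_c) = 5.29 km × 1720/580 = 15.7 km.

15.7 km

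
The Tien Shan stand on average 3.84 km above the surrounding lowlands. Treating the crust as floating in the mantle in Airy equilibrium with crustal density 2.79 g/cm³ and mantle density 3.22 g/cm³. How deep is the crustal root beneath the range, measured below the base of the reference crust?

24.9 km

Balancing pressure at the compensation depth: the weight of the topography is balanced by the buoyancy of the root, ρ_c h = (ρ_m − ρ_c) r.
r = h · ρ_c / (ρ_m − ρ_c) = 3.84 km × 2.79 / (3.22 − 2.79) = 24.9 km.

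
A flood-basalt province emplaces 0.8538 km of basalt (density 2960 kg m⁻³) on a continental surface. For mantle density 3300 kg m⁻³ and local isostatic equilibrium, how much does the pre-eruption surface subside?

0.766 km

Subaerial loading: s = t ρ_load / ρ_m.
s = 0.8538 km × 2960/3300 = 0.766 km.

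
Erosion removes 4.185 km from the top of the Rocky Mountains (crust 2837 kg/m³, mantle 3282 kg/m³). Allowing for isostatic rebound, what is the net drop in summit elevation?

Rebound u = e ρ_c/ρ_m = 4.185 km × 2837/3282 = 3.618 km.
Net surface drop = e − u = 4.185 km − 3.618 km = e (ρ_m − ρ_c)/ρ_m = 0.567 km.

0.567 km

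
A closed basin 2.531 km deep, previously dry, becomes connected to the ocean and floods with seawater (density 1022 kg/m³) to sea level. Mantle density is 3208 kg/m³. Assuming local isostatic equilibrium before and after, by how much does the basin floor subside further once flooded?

After flooding the water column is d + s deep. Its weight must equal the weight of mantle displaced by the extra subsidence s: (d + s) ρ_w = s ρ_m.
s = d ρ_w / (ρ_m − ρ_w) = 2.531 km × 1022/(3208 − 1022) = 1.18 km.

1.18 km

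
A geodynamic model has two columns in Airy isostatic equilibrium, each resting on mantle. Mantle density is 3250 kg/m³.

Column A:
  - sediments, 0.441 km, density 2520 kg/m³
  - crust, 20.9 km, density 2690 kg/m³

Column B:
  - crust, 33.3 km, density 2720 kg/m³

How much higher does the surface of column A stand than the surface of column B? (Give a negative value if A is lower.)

For any compensation level in the mantle, the mantle terms cancel and isostasy reduces to e = (Σt_A − Σt_B) − (Σ(ρt)_A − Σ(ρt)_B) / ρ_m.
Σt_A = 21.341 km; Σt_B = 33.3 km; Σ(ρt)_A = 57332.32; Σ(ρt)_B = 90576 (in km·kg/m³).
e = (21.341 − 33.3) − (57332.32 − 90576) / 3250 = −1.73 km.

−1.73 km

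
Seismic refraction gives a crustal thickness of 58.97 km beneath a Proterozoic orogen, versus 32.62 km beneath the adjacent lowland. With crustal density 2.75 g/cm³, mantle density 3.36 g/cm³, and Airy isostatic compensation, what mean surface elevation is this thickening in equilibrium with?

Excess crust Δ = 58.97 km − 32.62 km = 26.35 km, split between elevation h and root r with h + r = Δ.
Airy balance ρ_c h = (ρ_m − ρ_c) r gives r = h ρ_c/(ρ_m − ρ_c), so h (1 + ρ_c/(ρ_m − ρ_c)) = Δ, i.e. h = Δ (ρ_m − ρ_c)/ρ_m.
h = 26.35 km × 0.61/3.36 = 4.78 km.

4.78 km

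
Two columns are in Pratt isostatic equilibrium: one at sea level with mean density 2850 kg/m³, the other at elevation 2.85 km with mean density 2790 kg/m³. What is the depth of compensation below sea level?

ρ_ref D = ρ (D + h) → D (ρ_ref − ρ) = ρ h.
D = ρ h/(ρ_ref − ρ) = 2790 × 2.85 km/(2850 − 2790) = 133 km.

133 km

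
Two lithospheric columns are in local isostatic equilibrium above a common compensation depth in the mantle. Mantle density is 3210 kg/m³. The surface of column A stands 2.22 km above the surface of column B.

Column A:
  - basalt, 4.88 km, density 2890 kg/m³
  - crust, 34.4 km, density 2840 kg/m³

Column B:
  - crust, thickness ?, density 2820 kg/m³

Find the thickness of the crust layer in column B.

Take the compensation level at the base of the deeper column (depth z_c below the surface of column A) and equate Σ ρ_i t_i down to z_c; mantle fills any gap and the z_c terms cancel.
Column A: 4.88×2890 + 34.4×2840 + (z_c − 39.28)×3210
Column B: 2.22×0 + x×2820 + (z_c − 2.22 − 0 − x)×3210
The z_c×3210 term appears on both sides and cancels. Collect the known terms of each column as K = Σ(ρt)_known − 3210 × (depth of known layers): K_A = 111799.2 − 3210×39.28 = −14289.6; K_B = 0 − 3210×(2.22 + 0) = −7126.2.
Balance: K_A = K_B − x×(3210 − 2820), so x = (K_B − K_A)/(3210 − 2820) = 7163.4/390 = 18.4 km.

18.4 km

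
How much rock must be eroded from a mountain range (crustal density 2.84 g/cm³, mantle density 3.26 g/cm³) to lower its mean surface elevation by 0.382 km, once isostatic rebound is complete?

Net drop Δ = e − u = e − e ρ_c/ρ_m = e (ρ_m − ρ_c)/ρ_m.
e = Δ ρ_m/(ρ_m − ρ_c) = 0.382 km × 3.26/0.42 = 2.97 km.

2.97 km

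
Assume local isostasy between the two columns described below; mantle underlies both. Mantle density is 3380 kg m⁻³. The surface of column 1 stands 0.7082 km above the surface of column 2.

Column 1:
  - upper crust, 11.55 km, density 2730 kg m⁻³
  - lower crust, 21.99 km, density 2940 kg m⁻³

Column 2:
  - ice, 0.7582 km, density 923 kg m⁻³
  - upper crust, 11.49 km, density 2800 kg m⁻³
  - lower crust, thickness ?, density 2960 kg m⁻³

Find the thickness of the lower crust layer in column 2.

Take the compensation level at the base of the deeper column (depth z_c below the surface of column 1) and equate Σ ρ_i t_i down to z_c; mantle fills any gap and the z_c terms cancel.
Column 1: 11.55×2730 + 21.99×2940 + (z_c − 33.54)×3380
Column 2: 0.7082×0 + 0.7582×923 + 11.49×2800 + x×2960 + (z_c − 0.7082 − 12.2482 − x)×3380
The z_c×3380 term appears on both sides and cancels. Collect the known terms of each column as K = Σ(ρt)_known − 3380 × (depth of known layers): K_1 = 96182.1 − 3380×33.54 = −17183.1; K_2 = 32871.8186 − 3380×(0.7082 + 12.2482) = −10920.8134.
Balance: K_1 = K_2 − x×(3380 − 2960), so x = (K_2 − K_1)/(3380 − 2960) = 6262.29/420 = 14.9 km.

14.9 km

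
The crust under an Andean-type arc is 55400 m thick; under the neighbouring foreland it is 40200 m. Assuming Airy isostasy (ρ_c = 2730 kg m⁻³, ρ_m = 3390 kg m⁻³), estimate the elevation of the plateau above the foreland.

2960 m

Excess crust Δ = 55400 m − 40200 m = 15200 m, split between elevation h and root r with h + r = Δ.
Airy balance ρ_c h = (ρ_m − ρ_c) r gives r = h ρ_c/(ρ_m − ρ_c), so h (1 + ρ_c/(ρ_m − ρ_c)) = Δ, i.e. h = Δ (ρ_m − ρ_c)/ρ_m.
h = 15200 m × 660/3390 = 2960 m.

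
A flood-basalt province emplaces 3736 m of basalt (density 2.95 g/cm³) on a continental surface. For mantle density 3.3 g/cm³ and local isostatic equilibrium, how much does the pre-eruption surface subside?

3340 m

Subaerial loading: s = t ρ_load / ρ_m.
s = 3736 m × 2.95/3.3 = 3340 m.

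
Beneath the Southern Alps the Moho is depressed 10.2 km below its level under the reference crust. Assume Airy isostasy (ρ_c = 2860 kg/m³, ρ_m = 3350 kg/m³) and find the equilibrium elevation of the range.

By Archimedes' principle applied to the lithosphere: ρ_c h = (ρ_m − ρ_c) r.
h = r (ρ_m − ρ_c) / ρ_c = 10.2 km × (3350 − 2860) / 2860 = 1.75 km.

1.75 km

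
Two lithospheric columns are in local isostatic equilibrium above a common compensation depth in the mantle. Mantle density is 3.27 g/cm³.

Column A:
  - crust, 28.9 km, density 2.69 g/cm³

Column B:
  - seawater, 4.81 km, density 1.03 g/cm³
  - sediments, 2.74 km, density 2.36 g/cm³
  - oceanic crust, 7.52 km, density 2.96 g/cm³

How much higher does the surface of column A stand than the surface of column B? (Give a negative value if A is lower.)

For any compensation level in the mantle, the mantle terms cancel and isostasy reduces to e = (Σt_A − Σt_B) − (Σ(ρt)_A − Σ(ρt)_B) / ρ_m.
Σt_A = 28.9 km; Σt_B = 15.07 km; Σ(ρt)_A = 77.741; Σ(ρt)_B = 33.6799 (in km·g/cm³).
e = (28.9 − 15.07) − (77.741 − 33.6799) / 3.27 = 0.356 km.

0.356 km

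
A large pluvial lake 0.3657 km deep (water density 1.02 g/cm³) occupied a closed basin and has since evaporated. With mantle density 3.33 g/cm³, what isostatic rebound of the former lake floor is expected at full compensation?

u = d ρ_w/ρ_m = 0.3657 km × 1.02/3.33 = 0.112 km.

0.112 km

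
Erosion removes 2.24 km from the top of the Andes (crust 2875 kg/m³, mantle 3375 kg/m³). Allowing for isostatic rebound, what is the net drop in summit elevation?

Rebound u = e ρ_c/ρ_m = 2.24 km × 2875/3375 = 1.908 km.
Net surface drop = e − u = 2.24 km − 1.908 km = e (ρ_m − ρ_c)/ρ_m = 0.332 km.

0.332 km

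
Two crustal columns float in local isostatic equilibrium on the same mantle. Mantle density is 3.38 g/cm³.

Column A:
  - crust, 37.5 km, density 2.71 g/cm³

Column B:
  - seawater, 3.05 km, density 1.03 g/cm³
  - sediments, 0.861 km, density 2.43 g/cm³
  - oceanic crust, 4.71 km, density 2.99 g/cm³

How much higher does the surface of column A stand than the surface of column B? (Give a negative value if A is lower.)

4.53 km

For any compensation level in the mantle, the mantle terms cancel and isostasy reduces to e = (Σt_A − Σt_B) − (Σ(ρt)_A − Σ(ρt)_B) / ρ_m.
Σt_A = 37.5 km; Σt_B = 8.621 km; Σ(ρt)_A = 101.625; Σ(ρt)_B = 19.31663 (in km·g/cm³).
e = (37.5 − 8.621) − (101.625 − 19.31663) / 3.38 = 4.53 km.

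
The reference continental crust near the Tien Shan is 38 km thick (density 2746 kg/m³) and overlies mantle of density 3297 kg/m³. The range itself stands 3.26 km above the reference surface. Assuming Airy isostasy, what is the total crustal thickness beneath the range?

57.5 km

Root depth r = h ρ_c / (ρ_m − ρ_c) = 3.26 km × 2746 / 551 = 16.25 km.
Total thickness = T + h + r = 38 km + 3.26 km + 16.25 km = 57.5 km.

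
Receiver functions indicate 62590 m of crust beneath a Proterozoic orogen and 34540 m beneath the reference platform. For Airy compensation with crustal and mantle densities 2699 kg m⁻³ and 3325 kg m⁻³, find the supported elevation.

Excess crust Δ = 62590 m − 34540 m = 28050 m, split between elevation h and root r with h + r = Δ.
Airy balance ρ_c h = (ρ_m − ρ_c) r gives r = h ρ_c/(ρ_m − ρ_c), so h (1 + ρ_c/(ρ_m − ρ_c)) = Δ, i.e. h = Δ (ρ_m − ρ_c)/ρ_m.
h = 28050 m × 626/3325 = 5280 m.

5280 m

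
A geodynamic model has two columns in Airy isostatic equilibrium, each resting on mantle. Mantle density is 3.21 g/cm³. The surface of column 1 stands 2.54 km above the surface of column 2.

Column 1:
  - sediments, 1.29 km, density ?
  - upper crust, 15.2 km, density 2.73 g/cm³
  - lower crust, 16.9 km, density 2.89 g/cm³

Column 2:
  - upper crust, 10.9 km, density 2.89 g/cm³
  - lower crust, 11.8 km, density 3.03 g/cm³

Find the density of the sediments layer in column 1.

Take the compensation level at the base of the deeper column (depth z_c below the surface of column 1) and equate Σ ρ_i t_i down to z_c; mantle fills any gap and the z_c terms cancel.
Column 1: 1.29×ρ + 15.2×2.73 + 16.9×2.89 + (z_c − 33.39)×3.21
Column 2: 2.54×0 + 10.9×2.89 + 11.8×3.03 + (z_c − 2.54 − 22.7)×3.21
The z_c×3.21 term appears on both sides and cancels. Collect the known terms of each column as K = Σ(ρt)_known − 3.21 × (depth of known layers): K_1 = 90.337 − 3.21×33.39 = −16.8449; K_2 = 67.255 − 3.21×(2.54 + 22.7) = −13.7654.
Balance: K_1 + 1.29×ρ = K_2, so ρ = (K_2 − K_1)/1.29 = 3.0795/1.29 = 2.39 g/cm³.

2.39 g/cm³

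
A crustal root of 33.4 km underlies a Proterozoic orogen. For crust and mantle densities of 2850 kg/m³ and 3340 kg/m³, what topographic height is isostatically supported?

5.74 km

Equating mass per unit area of the two columns: ρ_c h = (ρ_m − ρ_c) r.
h = r (ρ_m − ρ_c) / ρ_c = 33.4 km × (3340 − 2850) / 2850 = 5.74 km.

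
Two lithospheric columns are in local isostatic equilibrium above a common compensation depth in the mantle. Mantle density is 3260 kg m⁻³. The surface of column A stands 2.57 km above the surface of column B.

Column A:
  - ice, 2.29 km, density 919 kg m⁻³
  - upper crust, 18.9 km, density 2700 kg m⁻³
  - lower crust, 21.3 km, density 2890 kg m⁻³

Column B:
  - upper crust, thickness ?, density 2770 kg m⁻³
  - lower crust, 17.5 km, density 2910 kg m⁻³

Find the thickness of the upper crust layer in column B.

Take the compensation level at the base of the deeper column (depth z_c below the surface of column A) and equate Σ ρ_i t_i down to z_c; mantle fills any gap and the z_c terms cancel.
Column A: 2.29×919 + 18.9×2700 + 21.3×2890 + (z_c − 42.49)×3260
Column B: 2.57×0 + x×2770 + 17.5×2910 + (z_c − 2.57 − 17.5 − x)×3260
The z_c×3260 term appears on both sides and cancels. Collect the known terms of each column as K = Σ(ρt)_known − 3260 × (depth of known layers): K_A = 114691.51 − 3260×42.49 = −23825.89; K_B = 50925 − 3260×(2.57 + 17.5) = −14503.2.
Balance: K_A = K_B − x×(3260 − 2770), so x = (K_B − K_A)/(3260 − 2770) = 9322.69/490 = 19 km.

19 km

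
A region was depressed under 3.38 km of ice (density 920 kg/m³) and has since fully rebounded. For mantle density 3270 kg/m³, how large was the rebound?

0.951 km

Removing the load lets mantle flow back in; uplift u satisfies ρ_ice t = ρ_m u.
u = t ρ_ice/ρ_m = 3.38 km × 920/3270 = 0.951 km.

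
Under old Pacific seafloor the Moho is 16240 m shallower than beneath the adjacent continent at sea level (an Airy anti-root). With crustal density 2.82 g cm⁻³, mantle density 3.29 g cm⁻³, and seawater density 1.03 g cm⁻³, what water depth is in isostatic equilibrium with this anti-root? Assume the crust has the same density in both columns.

4260 m

Replacing a thickness d of crust by seawater at the top must be balanced by replacing crust with mantle at the base: d (ρ_c − ρ_w) = a (ρ_m − ρ_c).
d = a (ρ_m − ρ_c)/(ρ_c − ρ_w) = 16240 m × 0.47/1.79 = 4260 m.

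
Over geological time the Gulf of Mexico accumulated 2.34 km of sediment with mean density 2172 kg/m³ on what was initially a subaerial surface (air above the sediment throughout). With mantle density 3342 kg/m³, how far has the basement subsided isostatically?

1.52 km

Subaerial load: s = t ρ_sed / ρ_m = 2.34 km × 2172/3342 = 1.52 km.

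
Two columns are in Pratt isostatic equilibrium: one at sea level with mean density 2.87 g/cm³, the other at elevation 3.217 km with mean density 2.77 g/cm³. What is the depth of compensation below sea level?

ρ_ref D = ρ (D + h) → D (ρ_ref − ρ) = ρ h.
D = ρ h/(ρ_ref − ρ) = 2.77 × 3.217 km/(2.87 − 2.77) = 89.1 km.

89.1 km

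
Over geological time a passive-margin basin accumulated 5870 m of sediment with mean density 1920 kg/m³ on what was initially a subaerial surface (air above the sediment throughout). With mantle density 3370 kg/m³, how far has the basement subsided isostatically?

3340 m

Subaerial load: s = t ρ_sed / ρ_m = 5870 m × 1920/3370 = 3340 m.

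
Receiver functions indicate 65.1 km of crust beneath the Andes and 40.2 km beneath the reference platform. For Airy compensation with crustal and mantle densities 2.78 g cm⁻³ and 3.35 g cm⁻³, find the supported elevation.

4.24 km

Excess crust Δ = 65.1 km − 40.2 km = 24.9 km, split between elevation h and root r with h + r = Δ.
Airy balance ρ_c h = (ρ_m − ρ_c) r gives r = h ρ_c/(ρ_m − ρ_c), so h (1 + ρ_c/(ρ_m − ρ_c)) = Δ, i.e. h = Δ (ρ_m − ρ_c)/ρ_m.
h = 24.9 km × 0.57/3.35 = 4.24 km.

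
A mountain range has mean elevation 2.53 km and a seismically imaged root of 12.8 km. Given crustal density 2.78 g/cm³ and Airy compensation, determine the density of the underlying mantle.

3.33 g/cm³

Airy balance: ρ_c h = (ρ_m − ρ_c) r → ρ_m = ρ_c (1 + h/r).
ρ_m = 2.78 × (1 + 2.53 km/12.8 km) = 3.33 g/cm³.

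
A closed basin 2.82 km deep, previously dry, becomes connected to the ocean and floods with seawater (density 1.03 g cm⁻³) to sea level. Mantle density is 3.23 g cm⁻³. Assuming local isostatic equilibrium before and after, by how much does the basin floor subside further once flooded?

1.32 km

After flooding the water column is d + s deep. Its weight must equal the weight of mantle displaced by the extra subsidence s: (d + s) ρ_w = s ρ_m.
s = d ρ_w / (ρ_m − ρ_w) = 2.82 km × 1.03/(3.23 − 1.03) = 1.32 km.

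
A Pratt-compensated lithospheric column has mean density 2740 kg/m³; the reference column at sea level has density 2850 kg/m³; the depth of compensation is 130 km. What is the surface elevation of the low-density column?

ρ_ref D = ρ (D + h) → h = D (ρ_ref − ρ)/ρ.
h = 130 km × (2850 − 2740)/2740 = 5.22 km.

5.22 km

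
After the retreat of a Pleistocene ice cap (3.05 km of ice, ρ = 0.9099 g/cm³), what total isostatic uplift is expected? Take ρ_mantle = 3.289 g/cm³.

Removing the load lets mantle flow back in; uplift u satisfies ρ_ice t = ρ_m u.
u = t ρ_ice/ρ_m = 3.05 km × 0.9099/3.289 = 0.844 km.

0.844 km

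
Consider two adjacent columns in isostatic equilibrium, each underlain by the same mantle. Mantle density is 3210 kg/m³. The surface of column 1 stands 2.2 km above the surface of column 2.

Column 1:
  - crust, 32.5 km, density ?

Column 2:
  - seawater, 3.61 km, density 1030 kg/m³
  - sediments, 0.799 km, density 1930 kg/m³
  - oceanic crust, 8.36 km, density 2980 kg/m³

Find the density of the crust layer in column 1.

Take the compensation level at the base of the deeper column (depth z_c below the surface of column 1) and equate Σ ρ_i t_i down to z_c; mantle fills any gap and the z_c terms cancel.
Column 1: 32.5×ρ + (z_c − 32.5)×3210
Column 2: 2.2×0 + 3.61×1030 + 0.799×1930 + 8.36×2980 + (z_c − 2.2 − 12.769)×3210
The z_c×3210 term appears on both sides and cancels. Collect the known terms of each column as K = Σ(ρt)_known − 3210 × (depth of known layers): K_1 = 0 − 3210×32.5 = −104325; K_2 = 30173.17 − 3210×(2.2 + 12.769) = −17877.32.
Balance: K_1 + 32.5×ρ = K_2, so ρ = (K_2 − K_1)/32.5 = 86447.7/32.5 = 2660 kg/m³.

2660 kg/m³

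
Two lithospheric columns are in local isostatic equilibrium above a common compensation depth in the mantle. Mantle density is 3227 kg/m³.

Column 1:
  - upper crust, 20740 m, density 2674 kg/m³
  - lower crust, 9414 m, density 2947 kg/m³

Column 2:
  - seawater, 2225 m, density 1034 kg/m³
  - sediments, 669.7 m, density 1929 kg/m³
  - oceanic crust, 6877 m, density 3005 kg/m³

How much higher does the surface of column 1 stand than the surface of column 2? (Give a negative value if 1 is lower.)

2120 m

For any compensation level in the mantle, the mantle terms cancel and isostasy reduces to e = (Σt_1 − Σt_2) − (Σ(ρt)_1 − Σ(ρt)_2) / ρ_m.
Σt_1 = 30154 m; Σt_2 = 9771.7 m; Σ(ρt)_1 = 83201818; Σ(ρt)_2 = 24257886.3 (in m·kg/m³).
e = (30154 − 9771.7) − (83201818 − 24257886.3) / 3227 = 2120 m.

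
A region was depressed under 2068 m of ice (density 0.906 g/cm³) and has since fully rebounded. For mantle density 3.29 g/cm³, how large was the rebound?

Removing the load lets mantle flow back in; uplift u satisfies ρ_ice t = ρ_m u.
u = t ρ_ice/ρ_m = 2068 m × 0.906/3.29 = 569 m.

569 m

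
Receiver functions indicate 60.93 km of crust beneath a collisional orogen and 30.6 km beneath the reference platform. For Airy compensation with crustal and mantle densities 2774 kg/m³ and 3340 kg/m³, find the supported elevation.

Excess crust Δ = 60.93 km − 30.6 km = 30.33 km, split between elevation h and root r with h + r = Δ.
Airy balance ρ_c h = (ρ_m − ρ_c) r gives r = h ρ_c/(ρ_m − ρ_c), so h (1 + ρ_c/(ρ_m − ρ_c)) = Δ, i.e. h = Δ (ρ_m − ρ_c)/ρ_m.
h = 30.33 km × 566/3340 = 5.14 km.

5.14 km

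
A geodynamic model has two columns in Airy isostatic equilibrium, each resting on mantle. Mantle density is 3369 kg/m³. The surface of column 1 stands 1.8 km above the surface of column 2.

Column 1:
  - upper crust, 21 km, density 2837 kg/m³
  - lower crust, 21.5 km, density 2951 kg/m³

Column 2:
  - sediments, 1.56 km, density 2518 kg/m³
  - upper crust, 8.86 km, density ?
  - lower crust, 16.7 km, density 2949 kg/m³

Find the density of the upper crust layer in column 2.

Take the compensation level at the base of the deeper column (depth z_c below the surface of column 1) and equate Σ ρ_i t_i down to z_c; mantle fills any gap and the z_c terms cancel.
Column 1: 21×2837 + 21.5×2951 + (z_c − 42.5)×3369
Column 2: 1.8×0 + 1.56×2518 + 8.86×ρ + 16.7×2949 + (z_c − 1.8 − 27.12)×3369
The z_c×3369 term appears on both sides and cancels. Collect the known terms of each column as K = Σ(ρt)_known − 3369 × (depth of known layers): K_1 = 123023.5 − 3369×42.5 = −20159; K_2 = 53176.38 − 3369×(1.8 + 27.12) = −44255.1.
Balance: K_1 = K_2 + 8.86×ρ, so ρ = (K_1 − K_2)/8.86 = 24096.1/8.86 = 2720 kg/m³.

2720 kg/m³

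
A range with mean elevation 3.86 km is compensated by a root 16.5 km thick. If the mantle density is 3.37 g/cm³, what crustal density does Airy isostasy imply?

2.73 g/cm³

ρ_c h = (ρ_m − ρ_c) r → ρ_c (h + r) = ρ_m r → ρ_c = ρ_m r / (h + r).
ρ_c = 3.37 × 16.5 km / (3.86 km + 16.5 km) = 2.73 g/cm³.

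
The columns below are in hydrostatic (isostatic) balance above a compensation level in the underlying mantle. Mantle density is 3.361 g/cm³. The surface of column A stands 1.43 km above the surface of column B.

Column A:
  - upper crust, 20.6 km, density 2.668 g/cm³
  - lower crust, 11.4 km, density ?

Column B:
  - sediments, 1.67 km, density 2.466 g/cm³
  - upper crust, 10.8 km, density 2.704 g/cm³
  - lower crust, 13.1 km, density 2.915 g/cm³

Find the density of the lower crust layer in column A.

Take the compensation level at the base of the deeper column (depth z_c below the surface of column A) and equate Σ ρ_i t_i down to z_c; mantle fills any gap and the z_c terms cancel.
Column A: 20.6×2.668 + 11.4×ρ + (z_c − 32)×3.361
Column B: 1.43×0 + 1.67×2.466 + 10.8×2.704 + 13.1×2.915 + (z_c − 1.43 − 25.57)×3.361
The z_c×3.361 term appears on both sides and cancels. Collect the known terms of each column as K = Σ(ρt)_known − 3.361 × (depth of known layers): K_A = 54.9608 − 3.361×32 = −52.5912; K_B = 71.50792 − 3.361×(1.43 + 25.57) = −19.23908.
Balance: K_A + 11.4×ρ = K_B, so ρ = (K_B − K_A)/11.4 = 33.3521/11.4 = 2.93 g/cm³.

2.93 g/cm³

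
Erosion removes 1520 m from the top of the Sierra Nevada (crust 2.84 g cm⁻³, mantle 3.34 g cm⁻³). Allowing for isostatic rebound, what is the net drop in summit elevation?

Rebound u = e ρ_c/ρ_m = 1520 m × 2.84/3.34 = 1292 m.
Net surface drop = e − u = 1520 m − 1292 m = e (ρ_m − ρ_c)/ρ_m = 228 m.

228 m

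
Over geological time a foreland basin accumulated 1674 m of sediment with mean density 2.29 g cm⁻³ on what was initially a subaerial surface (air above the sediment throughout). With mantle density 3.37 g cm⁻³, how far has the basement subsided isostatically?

1140 m

Subaerial load: s = t ρ_sed / ρ_m = 1674 m × 2.29/3.37 = 1140 m.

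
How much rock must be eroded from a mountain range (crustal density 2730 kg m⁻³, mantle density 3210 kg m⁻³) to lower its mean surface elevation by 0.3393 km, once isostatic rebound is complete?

2.27 km

Net drop Δ = e − u = e − e ρ_c/ρ_m = e (ρ_m − ρ_c)/ρ_m.
e = Δ ρ_m/(ρ_m − ρ_c) = 0.3393 km × 3210/480 = 2.27 km.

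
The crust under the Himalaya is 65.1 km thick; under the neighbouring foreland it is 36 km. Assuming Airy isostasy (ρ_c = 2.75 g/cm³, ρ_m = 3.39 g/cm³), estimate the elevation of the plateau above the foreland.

Excess crust Δ = 65.1 km − 36 km = 29.1 km, split between elevation h and root r with h + r = Δ.
Airy balance ρ_c h = (ρ_m − ρ_c) r gives r = h ρ_c/(ρ_m − ρ_c), so h (1 + ρ_c/(ρ_m − ρ_c)) = Δ, i.e. h = Δ (ρ_m − ρ_c)/ρ_m.
h = 29.1 km × 0.64/3.39 = 5.49 km.

5.49 km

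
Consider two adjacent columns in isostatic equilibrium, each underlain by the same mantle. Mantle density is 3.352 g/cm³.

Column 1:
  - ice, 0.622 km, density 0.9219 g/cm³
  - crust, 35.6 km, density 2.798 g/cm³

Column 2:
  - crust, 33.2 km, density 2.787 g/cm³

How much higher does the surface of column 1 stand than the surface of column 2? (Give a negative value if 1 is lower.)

For any compensation level in the mantle, the mantle terms cancel and isostasy reduces to e = (Σt_1 − Σt_2) − (Σ(ρt)_1 − Σ(ρt)_2) / ρ_m.
Σt_1 = 36.222 km; Σt_2 = 33.2 km; Σ(ρt)_1 = 100.182222; Σ(ρt)_2 = 92.5284 (in km·g/cm³).
e = (36.222 − 33.2) − (100.182222 − 92.5284) / 3.352 = 0.739 km.

0.739 km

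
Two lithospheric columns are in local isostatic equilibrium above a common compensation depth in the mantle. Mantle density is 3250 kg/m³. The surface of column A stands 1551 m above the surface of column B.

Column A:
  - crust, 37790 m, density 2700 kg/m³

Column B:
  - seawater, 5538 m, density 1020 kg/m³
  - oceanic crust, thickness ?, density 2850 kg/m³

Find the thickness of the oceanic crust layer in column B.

Take the compensation level at the base of the deeper column (depth z_c below the surface of column A) and equate Σ ρ_i t_i down to z_c; mantle fills any gap and the z_c terms cancel.
Column A: 37790×2700 + (z_c − 37790)×3250
Column B: 1551×0 + 5538×1020 + x×2850 + (z_c − 1551 − 5538 − x)×3250
The z_c×3250 term appears on both sides and cancels. Collect the known terms of each column as K = Σ(ρt)_known − 3250 × (depth of known layers): K_A = 102033000 − 3250×37790 = −20784500; K_B = 5648760 − 3250×(1551 + 5538) = −17390490.
Balance: K_A = K_B − x×(3250 − 2850), so x = (K_B − K_A)/(3250 − 2850) = 3394010/400 = 8490 m.

8490 m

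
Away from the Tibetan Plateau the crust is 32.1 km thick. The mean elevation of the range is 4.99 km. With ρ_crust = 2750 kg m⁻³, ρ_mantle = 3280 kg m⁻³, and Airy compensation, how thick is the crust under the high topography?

Root depth r = h ρ_c / (ρ_m − ρ_c) = 4.99 km × 2750 / 530 = 25.89 km.
Total thickness = T + h + r = 32.1 km + 4.99 km + 25.89 km = 63 km.

63 km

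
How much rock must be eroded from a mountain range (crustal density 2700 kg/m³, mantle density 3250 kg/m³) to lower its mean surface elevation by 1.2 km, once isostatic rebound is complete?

7.09 km

Net drop Δ = e − u = e − e ρ_c/ρ_m = e (ρ_m − ρ_c)/ρ_m.
e = Δ ρ_m/(ρ_m − ρ_c) = 1.2 km × 3250/550 = 7.09 km.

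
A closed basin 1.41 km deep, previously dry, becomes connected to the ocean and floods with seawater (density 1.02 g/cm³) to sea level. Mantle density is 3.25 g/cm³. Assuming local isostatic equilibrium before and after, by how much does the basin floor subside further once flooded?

After flooding the water column is d + s deep. Its weight must equal the weight of mantle displaced by the extra subsidence s: (d + s) ρ_w = s ρ_m.
s = d ρ_w / (ρ_m − ρ_w) = 1.41 km × 1.02/(3.25 − 1.02) = 0.645 km.

0.645 km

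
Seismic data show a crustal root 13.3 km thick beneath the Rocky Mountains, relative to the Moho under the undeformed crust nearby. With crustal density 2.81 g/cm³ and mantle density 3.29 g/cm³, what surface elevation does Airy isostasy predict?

By Archimedes' principle applied to the lithosphere: ρ_c h = (ρ_m − ρ_c) r.
h = r (ρ_m − ρ_c) / ρ_c = 13.3 km × (3.29 − 2.81) / 2.81 = 2.27 km.

2.27 km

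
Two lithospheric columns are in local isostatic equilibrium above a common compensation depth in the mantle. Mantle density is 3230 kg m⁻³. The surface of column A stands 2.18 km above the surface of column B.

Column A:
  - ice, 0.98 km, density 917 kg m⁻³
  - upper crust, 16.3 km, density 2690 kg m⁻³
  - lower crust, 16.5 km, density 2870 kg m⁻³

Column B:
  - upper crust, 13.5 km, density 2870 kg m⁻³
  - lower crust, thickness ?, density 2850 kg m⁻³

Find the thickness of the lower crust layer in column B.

13.4 km

Take the compensation level at the base of the deeper column (depth z_c below the surface of column A) and equate Σ ρ_i t_i down to z_c; mantle fills any gap and the z_c terms cancel.
Column A: 0.98×917 + 16.3×2690 + 16.5×2870 + (z_c − 33.78)×3230
Column B: 2.18×0 + 13.5×2870 + x×2850 + (z_c − 2.18 − 13.5 − x)×3230
The z_c×3230 term appears on both sides and cancels. Collect the known terms of each column as K = Σ(ρt)_known − 3230 × (depth of known layers): K_A = 92100.66 − 3230×33.78 = −17008.74; K_B = 38745 − 3230×(2.18 + 13.5) = −11901.4.
Balance: K_A = K_B − x×(3230 − 2850), so x = (K_B − K_A)/(3230 − 2850) = 5107.34/380 = 13.4 km.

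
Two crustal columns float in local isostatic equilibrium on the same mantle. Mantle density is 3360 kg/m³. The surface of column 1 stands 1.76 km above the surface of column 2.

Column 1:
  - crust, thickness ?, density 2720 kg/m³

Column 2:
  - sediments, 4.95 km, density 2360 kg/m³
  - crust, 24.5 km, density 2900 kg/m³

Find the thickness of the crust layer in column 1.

34.6 km

Take the compensation level at the base of the deeper column (depth z_c below the surface of column 1) and equate Σ ρ_i t_i down to z_c; mantle fills any gap and the z_c terms cancel.
Column 1: x×2720 + (z_c − 0 − x)×3360
Column 2: 1.76×0 + 4.95×2360 + 24.5×2900 + (z_c − 1.76 − 29.45)×3360
The z_c×3360 term appears on both sides and cancels. Collect the known terms of each column as K = Σ(ρt)_known − 3360 × (depth of known layers): K_1 = 0 − 3360×0 = 0; K_2 = 82732 − 3360×(1.76 + 29.45) = −22133.6.
Balance: K_1 − x×(3360 − 2720) = K_2, so x = (K_1 − K_2)/(3360 − 2720) = 22133.6/640 = 34.6 km.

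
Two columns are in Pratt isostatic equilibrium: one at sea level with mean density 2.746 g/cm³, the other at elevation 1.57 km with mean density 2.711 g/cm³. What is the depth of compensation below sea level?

ρ_ref D = ρ (D + h) → D (ρ_ref − ρ) = ρ h.
D = ρ h/(ρ_ref − ρ) = 2.711 × 1.57 km/(2.746 − 2.711) = 122 km.

122 km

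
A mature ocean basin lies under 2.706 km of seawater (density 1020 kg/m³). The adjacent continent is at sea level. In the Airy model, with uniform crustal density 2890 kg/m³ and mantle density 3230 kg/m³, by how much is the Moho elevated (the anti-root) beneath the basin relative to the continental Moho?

Balancing pressure at the compensation depth: replacing crust with seawater at the top is compensated by replacing crust with mantle at the base: d (ρ_c − ρ_w) = a (ρ_m − ρ_c).
a = d (ρ_c − ρ_w)/(ρ_m − ρ_c) = 2.706 km × 1870/340 = 14.9 km.

14.9 km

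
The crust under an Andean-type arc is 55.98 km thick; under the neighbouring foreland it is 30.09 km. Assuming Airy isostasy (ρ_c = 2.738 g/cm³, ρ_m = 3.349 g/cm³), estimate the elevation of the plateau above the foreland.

Excess crust Δ = 55.98 km − 30.09 km = 25.89 km, split between elevation h and root r with h + r = Δ.
Airy balance ρ_c h = (ρ_m − ρ_c) r gives r = h ρ_c/(ρ_m − ρ_c), so h (1 + ρ_c/(ρ_m − ρ_c)) = Δ, i.e. h = Δ (ρ_m − ρ_c)/ρ_m.
h = 25.89 km × 0.611/3.349 = 4.72 km.

4.72 km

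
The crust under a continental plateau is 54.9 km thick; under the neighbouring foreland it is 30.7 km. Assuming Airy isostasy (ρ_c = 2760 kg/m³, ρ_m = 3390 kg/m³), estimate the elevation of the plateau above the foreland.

4.5 km

Excess crust Δ = 54.9 km − 30.7 km = 24.2 km, split between elevation h and root r with h + r = Δ.
Airy balance ρ_c h = (ρ_m − ρ_c) r gives r = h ρ_c/(ρ_m − ρ_c), so h (1 + ρ_c/(ρ_m − ρ_c)) = Δ, i.e. h = Δ (ρ_m − ρ_c)/ρ_m.
h = 24.2 km × 630/3390 = 4.5 km.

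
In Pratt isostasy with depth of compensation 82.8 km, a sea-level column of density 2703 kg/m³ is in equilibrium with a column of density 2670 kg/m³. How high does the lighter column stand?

1.02 km

ρ_ref D = ρ (D + h) → h = D (ρ_ref − ρ)/ρ.
h = 82.8 km × (2703 − 2670)/2670 = 1.02 km.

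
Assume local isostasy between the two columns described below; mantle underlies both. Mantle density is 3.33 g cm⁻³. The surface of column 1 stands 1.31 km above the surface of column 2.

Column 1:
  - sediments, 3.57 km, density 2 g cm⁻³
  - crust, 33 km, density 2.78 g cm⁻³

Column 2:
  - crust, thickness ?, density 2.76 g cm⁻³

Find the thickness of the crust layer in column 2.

Take the compensation level at the base of the deeper column (depth z_c below the surface of column 1) and equate Σ ρ_i t_i down to z_c; mantle fills any gap and the z_c terms cancel.
Column 1: 3.57×2 + 33×2.78 + (z_c − 36.57)×3.33
Column 2: 1.31×0 + x×2.76 + (z_c − 1.31 − 0 − x)×3.33
The z_c×3.33 term appears on both sides and cancels. Collect the known terms of each column as K = Σ(ρt)_known − 3.33 × (depth of known layers): K_1 = 98.88 − 3.33×36.57 = −22.8981; K_2 = 0 − 3.33×(1.31 + 0) = −4.3623.
Balance: K_1 = K_2 − x×(3.33 − 2.76), so x = (K_2 − K_1)/(3.33 − 2.76) = 18.5358/0.57 = 32.5 km.

32.5 km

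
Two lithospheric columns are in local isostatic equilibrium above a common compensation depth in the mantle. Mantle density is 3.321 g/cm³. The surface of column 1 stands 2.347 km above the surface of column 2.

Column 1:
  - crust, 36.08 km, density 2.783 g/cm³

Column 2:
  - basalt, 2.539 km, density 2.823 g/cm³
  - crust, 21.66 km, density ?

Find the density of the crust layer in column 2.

Take the compensation level at the base of the deeper column (depth z_c below the surface of column 1) and equate Σ ρ_i t_i down to z_c; mantle fills any gap and the z_c terms cancel.
Column 1: 36.08×2.783 + (z_c − 36.08)×3.321
Column 2: 2.347×0 + 2.539×2.823 + 21.66×ρ + (z_c − 2.347 − 24.199)×3.321
The z_c×3.321 term appears on both sides and cancels. Collect the known terms of each column as K = Σ(ρt)_known − 3.321 × (depth of known layers): K_1 = 100.41064 − 3.321×36.08 = −19.41104; K_2 = 7.167597 − 3.321×(2.347 + 24.199) = −80.991669.
Balance: K_1 = K_2 + 21.66×ρ, so ρ = (K_1 − K_2)/21.66 = 61.5806/21.66 = 2.84 g/cm³.

2.84 g/cm³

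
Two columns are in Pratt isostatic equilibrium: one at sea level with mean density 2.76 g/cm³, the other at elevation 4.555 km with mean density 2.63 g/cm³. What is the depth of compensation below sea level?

ρ_ref D = ρ (D + h) → D (ρ_ref − ρ) = ρ h.
D = ρ h/(ρ_ref − ρ) = 2.63 × 4.555 km/(2.76 − 2.63) = 92.2 km.

92.2 km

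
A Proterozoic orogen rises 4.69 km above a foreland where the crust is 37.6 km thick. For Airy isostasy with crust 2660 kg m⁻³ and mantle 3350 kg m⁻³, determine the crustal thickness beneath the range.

Root depth r = h ρ_c / (ρ_m − ρ_c) = 4.69 km × 2660 / 690 = 18.08 km.
Total thickness = T + h + r = 37.6 km + 4.69 km + 18.08 km = 60.4 km.

60.4 km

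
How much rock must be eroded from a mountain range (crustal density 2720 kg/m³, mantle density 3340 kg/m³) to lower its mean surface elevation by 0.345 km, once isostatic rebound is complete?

Net drop Δ = e − u = e − e ρ_c/ρ_m = e (ρ_m − ρ_c)/ρ_m.
e = Δ ρ_m/(ρ_m − ρ_c) = 0.345 km × 3340/620 = 1.86 km.

1.86 km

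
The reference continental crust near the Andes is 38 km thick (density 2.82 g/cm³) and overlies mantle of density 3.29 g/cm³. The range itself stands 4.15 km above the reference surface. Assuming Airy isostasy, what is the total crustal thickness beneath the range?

Root depth r = h ρ_c / (ρ_m − ρ_c) = 4.15 km × 2.82 / 0.47 = 24.9 km.
Total thickness = T + h + r = 38 km + 4.15 km + 24.9 km = 67 km.

67 km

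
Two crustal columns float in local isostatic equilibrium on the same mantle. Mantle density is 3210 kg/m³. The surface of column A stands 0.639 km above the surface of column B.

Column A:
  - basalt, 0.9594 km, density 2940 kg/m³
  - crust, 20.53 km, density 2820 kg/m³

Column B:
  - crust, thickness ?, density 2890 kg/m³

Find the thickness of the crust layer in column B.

Take the compensation level at the base of the deeper column (depth z_c below the surface of column A) and equate Σ ρ_i t_i down to z_c; mantle fills any gap and the z_c terms cancel.
Column A: 0.9594×2940 + 20.53×2820 + (z_c − 21.4894)×3210
Column B: 0.639×0 + x×2890 + (z_c − 0.639 − 0 − x)×3210
The z_c×3210 term appears on both sides and cancels. Collect the known terms of each column as K = Σ(ρt)_known − 3210 × (depth of known layers): K_A = 60715.236 − 3210×21.4894 = −8265.738; K_B = 0 − 3210×(0.639 + 0) = −2051.19.
Balance: K_A = K_B − x×(3210 − 2890), so x = (K_B − K_A)/(3210 − 2890) = 6214.55/320 = 19.4 km.

19.4 km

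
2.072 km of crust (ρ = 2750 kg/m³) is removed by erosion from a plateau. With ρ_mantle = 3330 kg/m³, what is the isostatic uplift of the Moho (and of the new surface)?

1.71 km

Unloading: uplift u = e ρ_c/ρ_m = 2.072 km × 2750/3330 = 1.71 km.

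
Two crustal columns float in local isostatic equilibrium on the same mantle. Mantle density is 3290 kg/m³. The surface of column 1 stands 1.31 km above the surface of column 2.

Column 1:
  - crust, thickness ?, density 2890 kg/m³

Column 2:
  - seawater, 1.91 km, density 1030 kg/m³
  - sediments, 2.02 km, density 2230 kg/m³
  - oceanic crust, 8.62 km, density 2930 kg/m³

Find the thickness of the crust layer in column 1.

Take the compensation level at the base of the deeper column (depth z_c below the surface of column 1) and equate Σ ρ_i t_i down to z_c; mantle fills any gap and the z_c terms cancel.
Column 1: x×2890 + (z_c − 0 − x)×3290
Column 2: 1.31×0 + 1.91×1030 + 2.02×2230 + 8.62×2930 + (z_c − 1.31 − 12.55)×3290
The z_c×3290 term appears on both sides and cancels. Collect the known terms of each column as K = Σ(ρt)_known − 3290 × (depth of known layers): K_1 = 0 − 3290×0 = 0; K_2 = 31728.5 − 3290×(1.31 + 12.55) = −13870.9.
Balance: K_1 − x×(3290 − 2890) = K_2, so x = (K_1 − K_2)/(3290 − 2890) = 13870.9/400 = 34.7 km.

34.7 km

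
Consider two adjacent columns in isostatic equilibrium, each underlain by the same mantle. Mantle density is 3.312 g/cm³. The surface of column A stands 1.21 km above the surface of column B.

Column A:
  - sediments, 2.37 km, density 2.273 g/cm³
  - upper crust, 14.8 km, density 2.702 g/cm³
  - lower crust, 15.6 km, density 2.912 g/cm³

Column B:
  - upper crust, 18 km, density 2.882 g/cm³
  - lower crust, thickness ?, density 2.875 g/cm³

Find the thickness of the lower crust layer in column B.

13.7 km

Take the compensation level at the base of the deeper column (depth z_c below the surface of column A) and equate Σ ρ_i t_i down to z_c; mantle fills any gap and the z_c terms cancel.
Column A: 2.37×2.273 + 14.8×2.702 + 15.6×2.912 + (z_c − 32.77)×3.312
Column B: 1.21×0 + 18×2.882 + x×2.875 + (z_c − 1.21 − 18 − x)×3.312
The z_c×3.312 term appears on both sides and cancels. Collect the known terms of each column as K = Σ(ρt)_known − 3.312 × (depth of known layers): K_A = 90.80381 − 3.312×32.77 = −17.73043; K_B = 51.876 − 3.312×(1.21 + 18) = −11.74752.
Balance: K_A = K_B − x×(3.312 − 2.875), so x = (K_B − K_A)/(3.312 − 2.875) = 5.98291/0.437 = 13.7 km.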